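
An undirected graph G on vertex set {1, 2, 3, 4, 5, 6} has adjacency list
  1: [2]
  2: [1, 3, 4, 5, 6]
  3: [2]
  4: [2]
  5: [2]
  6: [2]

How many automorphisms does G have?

Vertex 2 has degree 5 and every other vertex has degree 1, so G is the star K_{1,5} with centre 2. Any automorphism fixes the centre and permutes the 5 leaves freely, so Aut(G) ≅ S_5 of order 5! = 120.

120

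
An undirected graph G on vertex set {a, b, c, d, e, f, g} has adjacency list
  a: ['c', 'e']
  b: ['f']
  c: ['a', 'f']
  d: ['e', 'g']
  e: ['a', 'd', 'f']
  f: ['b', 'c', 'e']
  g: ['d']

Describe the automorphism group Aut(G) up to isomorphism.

the trivial group

The degree sequence is [2, 1, 2, 2, 3, 3, 1]. Checking the degree-preserving permutations of the vertex set shows that none except the identity preserves every edge, so Aut(G) is trivial.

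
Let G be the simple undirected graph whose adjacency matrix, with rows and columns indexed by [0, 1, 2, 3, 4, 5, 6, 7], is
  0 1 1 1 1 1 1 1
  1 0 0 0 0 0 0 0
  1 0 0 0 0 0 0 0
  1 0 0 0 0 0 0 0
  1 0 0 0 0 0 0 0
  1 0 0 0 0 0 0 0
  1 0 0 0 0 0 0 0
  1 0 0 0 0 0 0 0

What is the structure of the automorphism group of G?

Vertex 0 has degree 7 and every other vertex has degree 1, so G is the star K_{1,7} with centre 0. The 7 leaves are pairwise interchangeable while the centre is fixed, giving Aut(G) = S_7.

S_7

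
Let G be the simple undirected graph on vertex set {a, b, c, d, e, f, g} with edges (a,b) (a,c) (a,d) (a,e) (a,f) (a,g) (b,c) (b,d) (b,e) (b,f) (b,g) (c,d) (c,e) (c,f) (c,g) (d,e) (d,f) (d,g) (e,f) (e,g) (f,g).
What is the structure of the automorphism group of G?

the symmetric group on 7 letters

Every vertex has degree 6, so G is the complete graph K_7. Every bijection on the vertex set is an automorphism of K_7; hence Aut(K_7) ≅ S_7, order 5040.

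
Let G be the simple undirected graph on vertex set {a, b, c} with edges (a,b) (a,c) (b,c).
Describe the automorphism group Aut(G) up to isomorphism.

S_3

All 3 vertices are pairwise adjacent: G = K_3. Any permutation of the 3 vertices preserves K_3, so Aut(K_3) = S_3 of order 3! = 6.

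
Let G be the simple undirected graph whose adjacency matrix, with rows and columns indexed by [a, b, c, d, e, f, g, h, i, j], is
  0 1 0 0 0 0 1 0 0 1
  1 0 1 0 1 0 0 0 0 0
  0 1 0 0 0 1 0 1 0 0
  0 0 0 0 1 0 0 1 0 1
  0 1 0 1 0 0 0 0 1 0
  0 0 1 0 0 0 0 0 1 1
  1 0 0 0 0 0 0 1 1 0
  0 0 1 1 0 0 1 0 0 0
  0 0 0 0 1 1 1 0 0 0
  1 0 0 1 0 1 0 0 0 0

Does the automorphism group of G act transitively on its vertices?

G is 3-regular on 10 vertices with no triangles and no 4-cycles (girth 5): this is the Petersen graph. It is a classical fact that the Petersen graph has automorphism group S_5 (order 120), arising from its description as the Kneser graph K(5,2). This group acts transitively on the 10 vertices.

Yes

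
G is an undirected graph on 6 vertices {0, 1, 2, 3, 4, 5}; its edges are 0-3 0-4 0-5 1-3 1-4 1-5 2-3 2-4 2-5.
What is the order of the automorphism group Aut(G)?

G is 3-regular and bipartite with parts {0, 1, 2} and {3, 4, 5} (each part is independent and every cross-pair is an edge), so G = K_{3,3}. Each part can be permuted independently (S_3 × S_3) and the two equal-size parts can also be swapped, giving (S_3 × S_3) ⋊ Z_2 of order 2·(3!)² = 72.

72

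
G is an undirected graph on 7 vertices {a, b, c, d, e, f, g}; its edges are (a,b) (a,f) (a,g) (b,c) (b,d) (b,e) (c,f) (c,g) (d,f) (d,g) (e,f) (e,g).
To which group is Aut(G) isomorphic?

S_3 × S_4

The vertices split by degree into {b, f, g} (degree 4) and {a, c, d, e} (degree 3); every edge runs between the two parts, so G is the complete bipartite graph K_{3,4}. Automorphisms preserve the bipartition setwise (since the parts differ in size) and act as S_3 × S_4 within it; |Aut| = 144.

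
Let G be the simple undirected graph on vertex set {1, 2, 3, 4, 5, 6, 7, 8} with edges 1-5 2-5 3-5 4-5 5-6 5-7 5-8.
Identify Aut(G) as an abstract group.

S_7

Vertex 5 has degree 7 and every other vertex has degree 1, so G is the star K_{1,7} with centre 5. The 7 leaves are pairwise interchangeable while the centre is fixed, giving Aut(G) = S_7.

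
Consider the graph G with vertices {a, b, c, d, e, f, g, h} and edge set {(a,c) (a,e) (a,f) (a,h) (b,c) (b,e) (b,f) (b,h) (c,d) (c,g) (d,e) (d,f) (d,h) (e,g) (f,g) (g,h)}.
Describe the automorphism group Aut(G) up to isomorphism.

G is 4-regular and bipartite with parts {c, e, f, h} and {a, b, d, g} (each part is independent and every cross-pair is an edge), so G = K_{4,4}. Aut(K_{4,4}) is the wreath product S_4 ≀ Z_2: permute within each part, then optionally swap the parts; |Aut| = 2·(4!)² = 1152.

S_4 ≀ Z_2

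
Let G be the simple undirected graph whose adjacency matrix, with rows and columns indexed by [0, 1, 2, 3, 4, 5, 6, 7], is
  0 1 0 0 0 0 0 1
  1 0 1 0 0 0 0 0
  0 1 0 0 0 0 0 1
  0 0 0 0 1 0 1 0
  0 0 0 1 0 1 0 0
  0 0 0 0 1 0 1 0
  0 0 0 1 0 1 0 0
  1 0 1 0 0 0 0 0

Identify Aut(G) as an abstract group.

D_4 ≀ Z_2

G has two connected components, {0, 1, 2, 7} and {3, 4, 5, 6}; each is 2-regular, so G = C_4 ⊔ C_4. With two isomorphic components, Aut(G) = Aut(C_4) ≀ S_2 = (D_4 × D_4) ⋊ Z_2: permute each cycle by D_4, then optionally swap the two cycles. Order 2·(2·4)² = 128.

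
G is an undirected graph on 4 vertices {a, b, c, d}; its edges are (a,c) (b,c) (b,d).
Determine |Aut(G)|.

The degree sequence is [1, 2, 2, 1]; the two degree-1 vertices a and d are the ends of a path, so G = P_4. A path has exactly one nontrivial symmetry — reversal — giving Aut(G) of order 2.

2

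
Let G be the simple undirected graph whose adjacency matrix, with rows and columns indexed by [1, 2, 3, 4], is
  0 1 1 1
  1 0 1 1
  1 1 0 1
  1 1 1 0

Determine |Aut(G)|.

All 4 vertices are pairwise adjacent: G = K_4. Every bijection on the vertex set is an automorphism of K_4; hence Aut(K_4) ≅ S_4, order 24.

24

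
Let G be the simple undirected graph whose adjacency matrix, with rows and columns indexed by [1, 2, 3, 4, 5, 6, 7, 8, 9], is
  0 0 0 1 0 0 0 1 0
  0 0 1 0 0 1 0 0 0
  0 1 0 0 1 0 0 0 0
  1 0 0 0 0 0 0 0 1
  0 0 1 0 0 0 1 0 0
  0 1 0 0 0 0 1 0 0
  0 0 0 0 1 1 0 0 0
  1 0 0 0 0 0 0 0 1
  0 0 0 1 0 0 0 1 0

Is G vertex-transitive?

No

G has two connected components, {2, 3, 5, 6, 7} and {1, 4, 8, 9}; each is 2-regular, so G = C_5 ⊔ C_4. The orbit of 1 under Aut(G) is {1, 4, 8, 9}, which does not contain 2, so G is not vertex-transitive.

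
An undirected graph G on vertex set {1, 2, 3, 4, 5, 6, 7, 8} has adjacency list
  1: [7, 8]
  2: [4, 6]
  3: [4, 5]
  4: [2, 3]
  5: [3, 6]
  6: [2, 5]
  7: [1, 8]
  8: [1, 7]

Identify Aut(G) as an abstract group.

D_3 × D_5

G has two connected components, {2, 3, 4, 5, 6} and {1, 7, 8}; each is 2-regular, so G = C_5 ⊔ C_3. The components are non-isomorphic (different sizes), so Aut(G) = Aut(C_3) × Aut(C_5) = D_3 × D_5 of order 6·10 = 60.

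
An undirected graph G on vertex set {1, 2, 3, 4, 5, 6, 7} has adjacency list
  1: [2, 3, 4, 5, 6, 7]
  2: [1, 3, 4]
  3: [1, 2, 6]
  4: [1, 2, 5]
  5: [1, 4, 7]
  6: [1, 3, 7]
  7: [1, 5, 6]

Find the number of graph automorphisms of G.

Vertex 1 is the unique vertex of degree 6; the remaining 6 vertices each have degree 3 and induce a cycle, so G is the wheel on 7 vertices with hub 1. With the hub fixed, the remaining symmetry is that of the rim cycle C_6, giving the dihedral group D_6.

12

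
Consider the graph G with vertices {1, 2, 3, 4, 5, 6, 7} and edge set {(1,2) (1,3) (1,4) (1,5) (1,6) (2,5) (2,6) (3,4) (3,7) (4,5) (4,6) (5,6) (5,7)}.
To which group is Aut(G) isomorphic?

{e}

The degree sequence is [5, 3, 3, 4, 5, 4, 2]. Checking the degree-preserving permutations of the vertex set shows that none except the identity preserves every edge, so Aut(G) is trivial.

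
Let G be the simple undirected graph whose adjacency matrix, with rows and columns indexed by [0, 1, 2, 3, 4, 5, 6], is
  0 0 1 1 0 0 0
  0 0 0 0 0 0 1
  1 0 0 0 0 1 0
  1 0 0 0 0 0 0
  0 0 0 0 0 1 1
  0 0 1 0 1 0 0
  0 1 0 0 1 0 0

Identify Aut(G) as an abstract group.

The degree sequence is [2, 1, 2, 1, 2, 2, 2]; the two degree-1 vertices 1 and 3 are the ends of a path, so G = P_7. A path has exactly one nontrivial symmetry — reversal — giving Aut(G) of order 2.

C_2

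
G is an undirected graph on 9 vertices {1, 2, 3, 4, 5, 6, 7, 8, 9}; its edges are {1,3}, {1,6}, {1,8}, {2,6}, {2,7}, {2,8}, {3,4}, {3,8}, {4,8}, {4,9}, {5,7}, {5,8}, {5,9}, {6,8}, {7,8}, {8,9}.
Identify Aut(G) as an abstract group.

the dihedral group of order 16

Vertex 8 is the unique vertex of degree 8; the remaining 8 vertices each have degree 3 and induce a cycle, so G is the wheel on 9 vertices with hub 8. With the hub fixed, the remaining symmetry is that of the rim cycle C_8, giving the dihedral group D_8.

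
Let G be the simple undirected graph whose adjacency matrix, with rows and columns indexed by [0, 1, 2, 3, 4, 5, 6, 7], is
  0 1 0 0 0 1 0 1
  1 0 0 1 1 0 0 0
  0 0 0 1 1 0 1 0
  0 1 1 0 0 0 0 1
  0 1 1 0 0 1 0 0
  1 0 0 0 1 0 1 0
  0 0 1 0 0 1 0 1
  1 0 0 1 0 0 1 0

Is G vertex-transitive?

Yes

G is 3-regular and bipartite on 2^3 = 8 vertices with girth 4; it is the hypercube graph Q_3. The symmetry group of the 3-cube is the hyperoctahedral group B_3 = Z_2 ≀ S_3, of order 2^3·3! = 48. This group acts transitively on the 8 vertices.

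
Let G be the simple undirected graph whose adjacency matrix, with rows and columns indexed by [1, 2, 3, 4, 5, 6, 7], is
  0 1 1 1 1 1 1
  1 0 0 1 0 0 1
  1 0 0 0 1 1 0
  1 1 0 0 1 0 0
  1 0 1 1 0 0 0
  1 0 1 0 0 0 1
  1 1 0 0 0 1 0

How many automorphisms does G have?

Vertex 1 is the unique vertex of degree 6; the remaining 6 vertices each have degree 3 and induce a cycle, so G is the wheel on 7 vertices with hub 1. With the hub fixed, the remaining symmetry is that of the rim cycle C_6, giving the dihedral group D_6.

12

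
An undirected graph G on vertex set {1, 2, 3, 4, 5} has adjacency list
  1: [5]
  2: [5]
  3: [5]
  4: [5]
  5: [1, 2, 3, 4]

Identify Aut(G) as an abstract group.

Vertex 5 has degree 4 and every other vertex has degree 1, so G is the star K_{1,4} with centre 5. Any automorphism fixes the centre and permutes the 4 leaves freely, so Aut(G) ≅ S_4 of order 4! = 24.

the symmetric group on 4 letters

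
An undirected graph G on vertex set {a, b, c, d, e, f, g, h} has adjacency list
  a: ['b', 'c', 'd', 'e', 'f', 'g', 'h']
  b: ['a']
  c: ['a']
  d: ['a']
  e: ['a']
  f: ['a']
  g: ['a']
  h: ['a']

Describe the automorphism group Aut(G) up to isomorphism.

the symmetric group on 7 letters

Vertex a has degree 7 and every other vertex has degree 1, so G is the star K_{1,7} with centre a. The 7 leaves are pairwise interchangeable while the centre is fixed, giving Aut(G) = S_7.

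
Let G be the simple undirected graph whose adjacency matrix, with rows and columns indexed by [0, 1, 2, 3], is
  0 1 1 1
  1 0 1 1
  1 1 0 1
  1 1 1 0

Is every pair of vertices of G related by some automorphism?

All 4 vertices are pairwise adjacent: G = K_4. Every bijection on the vertex set is an automorphism of K_4; hence Aut(K_4) ≅ S_4, order 24. This group acts transitively on the 4 vertices.

Yes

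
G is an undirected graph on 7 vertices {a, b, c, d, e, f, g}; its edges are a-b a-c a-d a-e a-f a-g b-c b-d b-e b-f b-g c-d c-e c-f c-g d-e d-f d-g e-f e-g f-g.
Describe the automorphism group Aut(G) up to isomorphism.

S_7

All 7 vertices are pairwise adjacent: G = K_7. Any permutation of the 7 vertices preserves K_7, so Aut(K_7) = S_7 of order 7! = 5040.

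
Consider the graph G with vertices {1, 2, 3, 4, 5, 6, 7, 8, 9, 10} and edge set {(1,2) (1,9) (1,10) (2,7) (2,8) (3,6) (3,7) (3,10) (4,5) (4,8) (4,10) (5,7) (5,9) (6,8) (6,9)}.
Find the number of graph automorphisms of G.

120

G is 3-regular on 10 vertices with no triangles and no 4-cycles (girth 5): this is the Petersen graph. Viewing the Petersen graph as the Kneser graph K(5,2) — vertices are 2-subsets of {1,…,5}, edges join disjoint pairs — its automorphisms are exactly the permutations of the 5-element set, so Aut ≅ S_5 of order 120.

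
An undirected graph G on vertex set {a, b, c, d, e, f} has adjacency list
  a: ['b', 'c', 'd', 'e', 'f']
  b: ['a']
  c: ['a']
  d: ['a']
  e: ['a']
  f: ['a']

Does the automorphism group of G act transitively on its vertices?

No

Vertex a is the only vertex of degree 5, so every automorphism fixes it; G is not vertex-transitive.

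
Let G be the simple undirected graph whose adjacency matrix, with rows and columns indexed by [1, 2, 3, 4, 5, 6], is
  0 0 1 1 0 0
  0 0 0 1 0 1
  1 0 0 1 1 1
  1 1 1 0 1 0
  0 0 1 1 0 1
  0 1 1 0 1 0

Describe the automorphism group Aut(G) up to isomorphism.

Degrees alone do not determine every vertex (e.g. 1 and 2 both have degree 2), but their neighbour-degree multisets differ: N(1) has degrees [4, 4] while N(2) has degrees [3, 4]. Repeating this refinement separates all vertices, so the only automorphism is the identity.

{e}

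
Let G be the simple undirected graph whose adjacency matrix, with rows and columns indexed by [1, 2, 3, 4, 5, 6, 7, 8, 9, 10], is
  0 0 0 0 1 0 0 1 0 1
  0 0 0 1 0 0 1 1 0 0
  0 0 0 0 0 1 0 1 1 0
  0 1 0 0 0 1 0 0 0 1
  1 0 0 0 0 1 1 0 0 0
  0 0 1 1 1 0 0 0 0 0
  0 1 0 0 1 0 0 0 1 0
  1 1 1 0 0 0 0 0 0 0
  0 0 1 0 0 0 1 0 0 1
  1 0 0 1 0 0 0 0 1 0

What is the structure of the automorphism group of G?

G is 3-regular on 10 vertices with no triangles and no 4-cycles (girth 5): this is the Petersen graph. It is a classical fact that the Petersen graph has automorphism group S_5 (order 120), arising from its description as the Kneser graph K(5,2).

the symmetric group S_5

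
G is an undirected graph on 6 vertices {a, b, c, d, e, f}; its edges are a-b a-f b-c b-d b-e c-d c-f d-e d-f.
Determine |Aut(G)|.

Degrees alone do not determine every vertex (e.g. a and e both have degree 2), but their neighbour-degree multisets differ: N(a) has degrees [3, 4] while N(e) has degrees [4, 4]. Repeating this refinement separates all vertices, so the only automorphism is the identity.

1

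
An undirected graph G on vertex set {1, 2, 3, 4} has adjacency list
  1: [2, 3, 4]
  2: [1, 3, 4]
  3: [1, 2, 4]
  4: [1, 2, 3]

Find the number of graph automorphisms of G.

Every vertex has degree 3, so G is the complete graph K_4. Any permutation of the 4 vertices preserves K_4, so Aut(K_4) = S_4 of order 4! = 24.

24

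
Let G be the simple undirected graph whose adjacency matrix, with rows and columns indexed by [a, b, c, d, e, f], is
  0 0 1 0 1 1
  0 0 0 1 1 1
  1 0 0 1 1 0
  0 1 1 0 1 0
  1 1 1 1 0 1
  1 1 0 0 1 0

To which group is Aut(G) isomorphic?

D_5

Vertex e is the unique vertex of degree 5; the remaining 5 vertices each have degree 3 and induce a cycle, so G is the wheel on 6 vertices with hub e. Every automorphism fixes the hub and acts on the rim 5-cycle, so Aut(G) ≅ Aut(C_5) = D_5 of order 10.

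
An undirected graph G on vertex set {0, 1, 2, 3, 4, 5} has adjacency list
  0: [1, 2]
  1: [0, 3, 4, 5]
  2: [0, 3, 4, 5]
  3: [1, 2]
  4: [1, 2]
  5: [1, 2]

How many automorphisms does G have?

48

The vertices split by degree into {1, 2} (degree 4) and {0, 3, 4, 5} (degree 2); every edge runs between the two parts, so G is the complete bipartite graph K_{2,4}. Automorphisms preserve the bipartition setwise (since the parts differ in size) and act as S_2 × S_4 within it; |Aut| = 48.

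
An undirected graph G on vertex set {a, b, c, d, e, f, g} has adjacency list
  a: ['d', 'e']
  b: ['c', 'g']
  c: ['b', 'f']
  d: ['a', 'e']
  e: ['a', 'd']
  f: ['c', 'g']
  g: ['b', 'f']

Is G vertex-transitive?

G has two connected components, {b, c, f, g} and {a, d, e}; each is 2-regular, so G = C_4 ⊔ C_3. The orbit of a under Aut(G) is {a, d, e}, which does not contain b, so G is not vertex-transitive.

No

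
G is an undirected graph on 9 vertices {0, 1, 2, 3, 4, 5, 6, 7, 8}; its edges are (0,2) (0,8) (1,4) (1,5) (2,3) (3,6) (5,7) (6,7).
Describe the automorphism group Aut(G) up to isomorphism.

The degree sequence is [2, 2, 2, 2, 1, 2, 2, 2, 1]; the two degree-1 vertices 4 and 8 are the ends of a path, so G = P_9. The only nontrivial automorphism of a path is the end-to-end reflection, so Aut(G) ≅ Z_2.

the cyclic group of order 2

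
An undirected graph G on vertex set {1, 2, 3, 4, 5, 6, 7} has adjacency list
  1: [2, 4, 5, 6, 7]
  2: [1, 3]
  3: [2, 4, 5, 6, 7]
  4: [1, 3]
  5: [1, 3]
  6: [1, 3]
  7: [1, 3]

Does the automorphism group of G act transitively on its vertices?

Automorphisms preserve degree, but G has vertices of degree 2 and vertices of degree 5; no automorphism maps one to the other, so G is not vertex-transitive.

No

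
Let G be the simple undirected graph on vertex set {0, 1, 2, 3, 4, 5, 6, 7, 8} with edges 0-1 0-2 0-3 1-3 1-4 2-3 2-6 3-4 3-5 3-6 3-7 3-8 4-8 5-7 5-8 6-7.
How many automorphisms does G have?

Vertex 3 is the unique vertex of degree 8; the remaining 8 vertices each have degree 3 and induce a cycle, so G is the wheel on 9 vertices with hub 3. With the hub fixed, the remaining symmetry is that of the rim cycle C_8, giving the dihedral group D_8.

16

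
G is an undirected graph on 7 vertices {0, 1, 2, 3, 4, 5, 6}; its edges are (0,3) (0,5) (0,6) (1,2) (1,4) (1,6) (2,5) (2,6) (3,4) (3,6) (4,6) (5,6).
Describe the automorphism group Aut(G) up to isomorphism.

Vertex 6 is the unique vertex of degree 6; the remaining 6 vertices each have degree 3 and induce a cycle, so G is the wheel on 7 vertices with hub 6. Every automorphism fixes the hub and acts on the rim 6-cycle, so Aut(G) ≅ Aut(C_6) = D_6 of order 12.

D_6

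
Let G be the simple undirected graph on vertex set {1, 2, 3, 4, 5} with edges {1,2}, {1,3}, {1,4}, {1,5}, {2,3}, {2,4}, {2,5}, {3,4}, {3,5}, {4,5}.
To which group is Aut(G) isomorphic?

S_5

All 5 vertices are pairwise adjacent: G = K_5. Every bijection on the vertex set is an automorphism of K_5; hence Aut(K_5) ≅ S_5, order 120.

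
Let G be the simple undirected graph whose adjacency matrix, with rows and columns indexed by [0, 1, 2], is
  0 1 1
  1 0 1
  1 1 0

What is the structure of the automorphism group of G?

All 3 vertices are pairwise adjacent: G = K_3. Every bijection on the vertex set is an automorphism of K_3; hence Aut(K_3) ≅ S_3, order 6.

the symmetric group on 3 letters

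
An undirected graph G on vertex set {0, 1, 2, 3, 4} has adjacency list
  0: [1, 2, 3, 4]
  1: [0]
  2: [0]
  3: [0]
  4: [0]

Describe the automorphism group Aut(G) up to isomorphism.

Vertex 0 has degree 4 and every other vertex has degree 1, so G is the star K_{1,4} with centre 0. Any automorphism fixes the centre and permutes the 4 leaves freely, so Aut(G) ≅ S_4 of order 4! = 24.

the symmetric group on 4 letters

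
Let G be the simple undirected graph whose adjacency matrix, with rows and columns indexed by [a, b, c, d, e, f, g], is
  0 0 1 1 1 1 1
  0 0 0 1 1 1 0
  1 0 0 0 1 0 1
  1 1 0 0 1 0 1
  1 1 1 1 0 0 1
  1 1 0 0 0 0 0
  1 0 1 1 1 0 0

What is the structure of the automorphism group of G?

The degree sequence is [5, 3, 3, 4, 5, 2, 4]. Checking the degree-preserving permutations of the vertex set shows that none except the identity preserves every edge, so Aut(G) is trivial.

1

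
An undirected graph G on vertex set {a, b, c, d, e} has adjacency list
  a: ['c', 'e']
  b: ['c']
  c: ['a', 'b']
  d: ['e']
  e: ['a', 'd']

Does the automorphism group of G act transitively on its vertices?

No

Automorphisms preserve degree, but G has vertices of degree 1 and vertices of degree 2; no automorphism maps one to the other, so G is not vertex-transitive.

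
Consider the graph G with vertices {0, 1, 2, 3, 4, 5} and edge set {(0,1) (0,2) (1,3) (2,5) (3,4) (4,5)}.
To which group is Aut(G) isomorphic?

the dihedral group of order 12

G is 2-regular and connected on 6 vertices, i.e. the cycle C_6. The automorphisms of the 6-cycle are exactly the symmetries of a regular 6-gon: the dihedral group D_6, |D_6| = 12.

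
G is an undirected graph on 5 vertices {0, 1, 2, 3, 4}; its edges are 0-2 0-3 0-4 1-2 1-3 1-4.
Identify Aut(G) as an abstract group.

The vertices split by degree into {0, 1} (degree 3) and {2, 3, 4} (degree 2); every edge runs between the two parts, so G is the complete bipartite graph K_{2,3}. Automorphisms preserve the bipartition setwise (since the parts differ in size) and act as S_3 × S_2 within it; |Aut| = 12.

S_3 × S_2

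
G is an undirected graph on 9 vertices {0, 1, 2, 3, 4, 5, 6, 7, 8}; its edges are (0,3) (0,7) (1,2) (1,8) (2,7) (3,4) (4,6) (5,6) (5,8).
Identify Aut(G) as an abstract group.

the dihedral group of order 18

G is 2-regular and connected on 9 vertices, i.e. the cycle C_9. C_9 has 9 rotations and 9 reflections, so Aut(C_9) ≅ D_9 of order 18.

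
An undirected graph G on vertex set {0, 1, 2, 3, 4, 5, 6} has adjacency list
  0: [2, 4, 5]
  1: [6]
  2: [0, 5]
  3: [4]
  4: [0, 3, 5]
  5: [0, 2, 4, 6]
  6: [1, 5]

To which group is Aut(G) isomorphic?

Degrees alone do not determine every vertex (e.g. 0 and 4 both have degree 3), but their neighbour-degree multisets differ: N(0) has degrees [2, 3, 4] while N(4) has degrees [1, 3, 4]. Repeating this refinement separates all vertices, so the only automorphism is the identity.

the trivial group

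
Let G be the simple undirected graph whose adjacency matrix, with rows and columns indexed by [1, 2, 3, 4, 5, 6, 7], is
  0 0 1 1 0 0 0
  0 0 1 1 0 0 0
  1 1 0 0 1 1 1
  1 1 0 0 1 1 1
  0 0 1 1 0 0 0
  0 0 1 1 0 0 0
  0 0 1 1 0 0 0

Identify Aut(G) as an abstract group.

S_2 × S_5

The vertices split by degree into {3, 4} (degree 5) and {1, 2, 5, 6, 7} (degree 2); every edge runs between the two parts, so G is the complete bipartite graph K_{2,5}. Automorphisms preserve the bipartition setwise (since the parts differ in size) and act as S_2 × S_5 within it; |Aut| = 240.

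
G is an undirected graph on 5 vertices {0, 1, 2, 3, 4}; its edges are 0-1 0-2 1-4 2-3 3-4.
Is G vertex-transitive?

Every vertex has degree 2 and the graph is connected, so G is the 5-cycle C_5. C_5 has 5 rotations and 5 reflections, so Aut(C_5) ≅ D_5 of order 10. This group acts transitively on the 5 vertices.

Yes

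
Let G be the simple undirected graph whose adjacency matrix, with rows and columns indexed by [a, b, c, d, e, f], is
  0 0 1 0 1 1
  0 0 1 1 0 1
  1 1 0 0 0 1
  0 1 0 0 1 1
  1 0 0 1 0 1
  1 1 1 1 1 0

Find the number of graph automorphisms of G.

10

Vertex f is the unique vertex of degree 5; the remaining 5 vertices each have degree 3 and induce a cycle, so G is the wheel on 6 vertices with hub f. Every automorphism fixes the hub and acts on the rim 5-cycle, so Aut(G) ≅ Aut(C_5) = D_5 of order 10.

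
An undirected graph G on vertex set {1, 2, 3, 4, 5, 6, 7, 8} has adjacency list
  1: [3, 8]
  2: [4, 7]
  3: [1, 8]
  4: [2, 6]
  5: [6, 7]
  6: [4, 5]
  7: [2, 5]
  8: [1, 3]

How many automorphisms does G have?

G has two connected components, {2, 4, 5, 6, 7} and {1, 3, 8}; each is 2-regular, so G = C_5 ⊔ C_3. The components are non-isomorphic (different sizes), so Aut(G) = Aut(C_5) × Aut(C_3) = D_5 × D_3 of order 10·6 = 60.

60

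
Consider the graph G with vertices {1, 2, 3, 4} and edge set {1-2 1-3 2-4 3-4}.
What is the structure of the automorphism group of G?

G is 2-regular and bipartite on 2^2 = 4 vertices with girth 4; it is the hypercube graph Q_2. Aut(Q_2) consists of the signed permutations of the 2 coordinate axes: 2! permutations times 2^2 sign flips, so |Aut| = 2^2·2! = 8.

the hyperoctahedral group B_2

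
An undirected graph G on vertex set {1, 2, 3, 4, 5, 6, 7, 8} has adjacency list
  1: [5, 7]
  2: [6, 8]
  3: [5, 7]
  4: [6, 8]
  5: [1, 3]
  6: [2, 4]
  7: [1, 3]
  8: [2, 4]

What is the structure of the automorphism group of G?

D_4 ≀ Z_2

G has two connected components, {1, 3, 5, 7} and {2, 4, 6, 8}; each is 2-regular, so G = C_4 ⊔ C_4. Aut of a disjoint union of two copies of C_4 is the wreath product D_4 ≀ Z_2, of order 2·8² = 128.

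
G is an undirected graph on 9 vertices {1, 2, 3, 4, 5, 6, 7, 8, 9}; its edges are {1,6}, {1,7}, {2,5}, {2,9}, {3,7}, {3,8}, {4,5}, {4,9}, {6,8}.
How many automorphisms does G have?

80

G has two connected components, {1, 3, 6, 7, 8} and {2, 4, 5, 9}; each is 2-regular, so G = C_5 ⊔ C_4. No automorphism exchanges components of different sizes, hence Aut(G) is the direct product D_4 × D_5, order 80.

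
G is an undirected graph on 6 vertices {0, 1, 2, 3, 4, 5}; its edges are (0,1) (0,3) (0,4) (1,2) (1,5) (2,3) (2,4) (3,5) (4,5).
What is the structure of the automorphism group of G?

S_3 ≀ Z_2

G is 3-regular and bipartite with parts {0, 2, 5} and {1, 3, 4} (each part is independent and every cross-pair is an edge), so G = K_{3,3}. Aut(K_{3,3}) is the wreath product S_3 ≀ Z_2: permute within each part, then optionally swap the parts; |Aut| = 2·(3!)² = 72.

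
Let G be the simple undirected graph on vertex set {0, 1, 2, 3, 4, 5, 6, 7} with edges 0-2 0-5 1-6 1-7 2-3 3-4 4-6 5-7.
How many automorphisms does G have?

G is 2-regular and connected on 8 vertices, i.e. the cycle C_8. C_8 has 8 rotations and 8 reflections, so Aut(C_8) ≅ D_8 of order 16.

16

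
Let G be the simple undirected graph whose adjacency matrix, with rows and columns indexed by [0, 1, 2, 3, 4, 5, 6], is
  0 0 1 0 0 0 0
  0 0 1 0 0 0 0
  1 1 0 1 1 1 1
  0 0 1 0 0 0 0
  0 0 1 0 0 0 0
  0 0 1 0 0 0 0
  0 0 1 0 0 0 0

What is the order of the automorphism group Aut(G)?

720

Vertex 2 has degree 6 and every other vertex has degree 1, so G is the star K_{1,6} with centre 2. Any automorphism fixes the centre and permutes the 6 leaves freely, so Aut(G) ≅ S_6 of order 6! = 720.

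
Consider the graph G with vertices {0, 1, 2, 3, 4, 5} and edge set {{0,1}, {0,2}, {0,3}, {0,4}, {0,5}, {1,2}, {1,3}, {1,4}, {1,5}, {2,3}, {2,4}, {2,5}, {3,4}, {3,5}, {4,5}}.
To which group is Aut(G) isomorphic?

S_6

All 6 vertices are pairwise adjacent: G = K_6. Any permutation of the 6 vertices preserves K_6, so Aut(K_6) = S_6 of order 6! = 720.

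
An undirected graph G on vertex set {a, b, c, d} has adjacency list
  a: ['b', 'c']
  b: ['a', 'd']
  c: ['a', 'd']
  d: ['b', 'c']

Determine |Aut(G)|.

8

G is 2-regular and bipartite on 2^2 = 4 vertices with girth 4; it is the hypercube graph Q_2. Aut(Q_2) consists of the signed permutations of the 2 coordinate axes: 2! permutations times 2^2 sign flips, so |Aut| = 2^2·2! = 8.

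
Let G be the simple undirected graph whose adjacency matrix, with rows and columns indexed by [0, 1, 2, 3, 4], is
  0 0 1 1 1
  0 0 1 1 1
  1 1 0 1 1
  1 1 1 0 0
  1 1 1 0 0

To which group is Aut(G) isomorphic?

the dihedral group of order 8

Vertex 2 is the unique vertex of degree 4; the remaining 4 vertices each have degree 3 and induce a cycle, so G is the wheel on 5 vertices with hub 2. With the hub fixed, the remaining symmetry is that of the rim cycle C_4, giving the dihedral group D_4.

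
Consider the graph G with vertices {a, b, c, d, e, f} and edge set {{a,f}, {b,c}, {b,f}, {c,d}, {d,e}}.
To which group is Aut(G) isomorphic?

the cyclic group of order 2

The degree sequence is [1, 2, 2, 2, 1, 2]; the two degree-1 vertices a and e are the ends of a path, so G = P_6. A path has exactly one nontrivial symmetry — reversal — giving Aut(G) of order 2.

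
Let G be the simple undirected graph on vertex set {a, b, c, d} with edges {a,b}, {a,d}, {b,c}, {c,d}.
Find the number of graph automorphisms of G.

G is 2-regular and connected on 4 vertices, i.e. the cycle C_4. The automorphisms of the 4-cycle are exactly the symmetries of a regular 4-gon: the dihedral group D_4, |D_4| = 8.

8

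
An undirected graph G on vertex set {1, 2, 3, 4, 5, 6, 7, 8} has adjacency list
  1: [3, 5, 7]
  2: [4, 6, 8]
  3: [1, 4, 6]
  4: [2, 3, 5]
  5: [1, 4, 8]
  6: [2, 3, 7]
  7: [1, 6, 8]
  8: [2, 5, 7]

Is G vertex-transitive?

Yes

G is 3-regular and bipartite on 2^3 = 8 vertices with girth 4; it is the hypercube graph Q_3. Aut(Q_3) consists of the signed permutations of the 3 coordinate axes: 3! permutations times 2^3 sign flips, so |Aut| = 2^3·3! = 48. Under this action every vertex can be carried to every other, so G is vertex-transitive.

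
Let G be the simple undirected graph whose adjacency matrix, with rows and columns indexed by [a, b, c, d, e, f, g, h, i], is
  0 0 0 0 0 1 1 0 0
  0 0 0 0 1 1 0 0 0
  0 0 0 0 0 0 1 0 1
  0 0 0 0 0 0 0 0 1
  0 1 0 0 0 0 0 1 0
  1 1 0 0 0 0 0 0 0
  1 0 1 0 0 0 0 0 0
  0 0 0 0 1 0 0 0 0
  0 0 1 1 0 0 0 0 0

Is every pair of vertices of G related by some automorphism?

Automorphisms preserve degree, but G has vertices of degree 1 and vertices of degree 2; no automorphism maps one to the other, so G is not vertex-transitive.

No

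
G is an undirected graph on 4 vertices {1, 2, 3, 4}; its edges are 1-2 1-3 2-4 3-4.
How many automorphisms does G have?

8

G is 2-regular and bipartite on 2^2 = 4 vertices with girth 4; it is the hypercube graph Q_2. The symmetry group of the 2-cube is the hyperoctahedral group B_2 = Z_2 ≀ S_2, of order 2^2·2! = 8.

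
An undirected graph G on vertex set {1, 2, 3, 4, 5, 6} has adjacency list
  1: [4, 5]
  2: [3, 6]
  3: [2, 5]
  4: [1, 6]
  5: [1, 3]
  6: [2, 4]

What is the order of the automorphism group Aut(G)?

G is 2-regular and connected on 6 vertices, i.e. the cycle C_6. The automorphisms of the 6-cycle are exactly the symmetries of a regular 6-gon: the dihedral group D_6, |D_6| = 12.

12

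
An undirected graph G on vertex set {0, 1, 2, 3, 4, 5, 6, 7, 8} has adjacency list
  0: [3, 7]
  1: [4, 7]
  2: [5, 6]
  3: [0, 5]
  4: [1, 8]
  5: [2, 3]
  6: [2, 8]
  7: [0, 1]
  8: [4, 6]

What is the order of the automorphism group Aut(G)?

G is 2-regular and connected on 9 vertices, i.e. the cycle C_9. C_9 has 9 rotations and 9 reflections, so Aut(C_9) ≅ D_9 of order 18.

18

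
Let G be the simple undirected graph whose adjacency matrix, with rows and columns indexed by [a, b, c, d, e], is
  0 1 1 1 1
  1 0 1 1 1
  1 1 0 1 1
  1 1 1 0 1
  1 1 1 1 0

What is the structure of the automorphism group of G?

All 5 vertices are pairwise adjacent: G = K_5. Any permutation of the 5 vertices preserves K_5, so Aut(K_5) = S_5 of order 5! = 120.

S_5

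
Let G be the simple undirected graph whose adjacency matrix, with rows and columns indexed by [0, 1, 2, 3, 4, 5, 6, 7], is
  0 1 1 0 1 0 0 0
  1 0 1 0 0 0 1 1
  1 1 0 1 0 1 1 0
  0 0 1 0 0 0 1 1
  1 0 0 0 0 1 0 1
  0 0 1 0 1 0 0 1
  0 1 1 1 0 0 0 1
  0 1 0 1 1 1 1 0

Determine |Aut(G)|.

The degree sequence is [3, 4, 5, 3, 3, 3, 4, 5]. Checking the degree-preserving permutations of the vertex set shows that none except the identity preserves every edge, so Aut(G) is trivial.

1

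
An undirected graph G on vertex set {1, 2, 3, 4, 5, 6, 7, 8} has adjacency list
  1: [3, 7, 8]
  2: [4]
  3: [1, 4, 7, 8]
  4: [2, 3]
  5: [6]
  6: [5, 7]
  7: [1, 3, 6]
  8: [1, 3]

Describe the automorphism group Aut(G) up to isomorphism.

the trivial group

The degree sequence is [3, 1, 4, 2, 1, 2, 3, 2]. Checking the degree-preserving permutations of the vertex set shows that none except the identity preserves every edge, so Aut(G) is trivial.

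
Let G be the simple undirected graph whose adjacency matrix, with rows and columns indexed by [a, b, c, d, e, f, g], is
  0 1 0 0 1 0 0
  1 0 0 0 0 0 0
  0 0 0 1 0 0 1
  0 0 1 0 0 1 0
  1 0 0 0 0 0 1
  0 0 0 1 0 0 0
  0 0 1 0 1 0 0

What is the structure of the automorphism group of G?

the cyclic group of order 2

The degree sequence is [2, 1, 2, 2, 2, 1, 2]; the two degree-1 vertices b and f are the ends of a path, so G = P_7. The only nontrivial automorphism of a path is the end-to-end reflection, so Aut(G) ≅ Z_2.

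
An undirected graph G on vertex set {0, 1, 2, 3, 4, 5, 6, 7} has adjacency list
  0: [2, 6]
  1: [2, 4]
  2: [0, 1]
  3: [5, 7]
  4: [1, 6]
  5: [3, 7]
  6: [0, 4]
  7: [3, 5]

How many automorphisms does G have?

G has two connected components, {0, 1, 2, 4, 6} and {3, 5, 7}; each is 2-regular, so G = C_5 ⊔ C_3. The components are non-isomorphic (different sizes), so Aut(G) = Aut(C_3) × Aut(C_5) = D_3 × D_5 of order 6·10 = 60.

60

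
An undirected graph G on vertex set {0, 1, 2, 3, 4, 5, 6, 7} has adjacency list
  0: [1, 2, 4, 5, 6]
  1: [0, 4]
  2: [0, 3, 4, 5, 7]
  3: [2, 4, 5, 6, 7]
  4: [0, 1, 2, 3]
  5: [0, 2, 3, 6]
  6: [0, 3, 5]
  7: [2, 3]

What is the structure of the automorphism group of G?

The degree sequence is [5, 2, 5, 5, 4, 4, 3, 2]. Checking the degree-preserving permutations of the vertex set shows that none except the identity preserves every edge, so Aut(G) is trivial.

the trivial group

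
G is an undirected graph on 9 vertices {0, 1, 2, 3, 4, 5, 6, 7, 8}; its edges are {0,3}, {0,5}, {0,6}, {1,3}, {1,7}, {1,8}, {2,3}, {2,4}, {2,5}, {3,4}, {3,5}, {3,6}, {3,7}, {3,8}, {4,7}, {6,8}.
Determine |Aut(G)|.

Vertex 3 is the unique vertex of degree 8; the remaining 8 vertices each have degree 3 and induce a cycle, so G is the wheel on 9 vertices with hub 3. Every automorphism fixes the hub and acts on the rim 8-cycle, so Aut(G) ≅ Aut(C_8) = D_8 of order 16.

16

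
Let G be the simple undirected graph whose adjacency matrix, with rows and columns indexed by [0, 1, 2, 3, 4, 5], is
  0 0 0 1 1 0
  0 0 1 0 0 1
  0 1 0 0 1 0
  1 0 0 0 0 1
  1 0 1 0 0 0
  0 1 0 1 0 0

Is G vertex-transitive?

G is 2-regular and connected on 6 vertices, i.e. the cycle C_6. C_6 has 6 rotations and 6 reflections, so Aut(C_6) ≅ D_6 of order 12. This group acts transitively on the 6 vertices.

Yes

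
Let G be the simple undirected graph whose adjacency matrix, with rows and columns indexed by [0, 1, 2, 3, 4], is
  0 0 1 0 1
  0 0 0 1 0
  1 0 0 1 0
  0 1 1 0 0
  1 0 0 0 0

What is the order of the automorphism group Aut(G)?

The degree sequence is [2, 1, 2, 2, 1]; the two degree-1 vertices 1 and 4 are the ends of a path, so G = P_5. The only nontrivial automorphism of a path is the end-to-end reflection, so Aut(G) ≅ Z_2.

2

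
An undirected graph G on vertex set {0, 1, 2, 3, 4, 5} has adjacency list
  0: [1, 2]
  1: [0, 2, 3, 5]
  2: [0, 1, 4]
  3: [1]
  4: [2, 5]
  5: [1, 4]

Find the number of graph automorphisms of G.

1

Degrees alone do not determine every vertex (e.g. 0 and 4 both have degree 2), but their neighbour-degree multisets differ: N(0) has degrees [3, 4] while N(4) has degrees [2, 3]. Repeating this refinement separates all vertices, so the only automorphism is the identity.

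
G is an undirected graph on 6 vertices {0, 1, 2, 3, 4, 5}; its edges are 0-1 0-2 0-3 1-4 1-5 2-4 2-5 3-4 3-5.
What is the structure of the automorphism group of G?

S_3 ≀ Z_2

G is 3-regular and bipartite with parts {0, 4, 5} and {1, 2, 3} (each part is independent and every cross-pair is an edge), so G = K_{3,3}. Aut(K_{3,3}) is the wreath product S_3 ≀ Z_2: permute within each part, then optionally swap the parts; |Aut| = 2·(3!)² = 72.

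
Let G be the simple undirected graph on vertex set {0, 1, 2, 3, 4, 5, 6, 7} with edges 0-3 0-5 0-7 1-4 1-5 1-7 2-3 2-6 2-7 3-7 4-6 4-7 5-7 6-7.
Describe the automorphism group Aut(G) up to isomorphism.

Vertex 7 is the unique vertex of degree 7; the remaining 7 vertices each have degree 3 and induce a cycle, so G is the wheel on 8 vertices with hub 7. Every automorphism fixes the hub and acts on the rim 7-cycle, so Aut(G) ≅ Aut(C_7) = D_7 of order 14.

the dihedral group of order 14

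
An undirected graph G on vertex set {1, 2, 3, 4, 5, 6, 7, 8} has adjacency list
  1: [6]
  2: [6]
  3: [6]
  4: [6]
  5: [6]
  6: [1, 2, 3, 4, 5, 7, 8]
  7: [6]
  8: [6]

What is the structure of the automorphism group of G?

Vertex 6 has degree 7 and every other vertex has degree 1, so G is the star K_{1,7} with centre 6. The 7 leaves are pairwise interchangeable while the centre is fixed, giving Aut(G) = S_7.

S_7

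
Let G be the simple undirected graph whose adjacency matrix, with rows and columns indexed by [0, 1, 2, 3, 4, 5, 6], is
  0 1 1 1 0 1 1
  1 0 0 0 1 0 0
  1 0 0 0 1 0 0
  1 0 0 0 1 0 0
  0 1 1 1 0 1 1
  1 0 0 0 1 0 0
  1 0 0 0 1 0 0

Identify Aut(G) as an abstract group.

S_2 × S_5

The vertices split by degree into {0, 4} (degree 5) and {1, 2, 3, 5, 6} (degree 2); every edge runs between the two parts, so G is the complete bipartite graph K_{2,5}. The parts have unequal sizes, so no automorphism swaps them; each part is permuted independently, giving S_2 × S_5 of order 2!·5! = 240.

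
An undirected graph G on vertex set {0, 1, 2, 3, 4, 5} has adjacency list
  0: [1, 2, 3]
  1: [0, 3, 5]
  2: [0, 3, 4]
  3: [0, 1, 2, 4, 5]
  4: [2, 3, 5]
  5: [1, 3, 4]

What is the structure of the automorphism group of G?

the dihedral group of order 10

Vertex 3 is the unique vertex of degree 5; the remaining 5 vertices each have degree 3 and induce a cycle, so G is the wheel on 6 vertices with hub 3. Every automorphism fixes the hub and acts on the rim 5-cycle, so Aut(G) ≅ Aut(C_5) = D_5 of order 10.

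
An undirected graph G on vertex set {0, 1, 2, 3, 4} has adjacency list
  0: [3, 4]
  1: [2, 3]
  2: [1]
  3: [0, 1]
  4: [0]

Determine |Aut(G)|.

2

The degree sequence is [2, 2, 1, 2, 1]; the two degree-1 vertices 2 and 4 are the ends of a path, so G = P_5. A path has exactly one nontrivial symmetry — reversal — giving Aut(G) of order 2.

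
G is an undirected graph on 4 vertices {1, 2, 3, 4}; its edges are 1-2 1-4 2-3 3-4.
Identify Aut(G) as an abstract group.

G is 2-regular and bipartite on 2^2 = 4 vertices with girth 4; it is the hypercube graph Q_2. Aut(Q_2) consists of the signed permutations of the 2 coordinate axes: 2! permutations times 2^2 sign flips, so |Aut| = 2^2·2! = 8.

Z_2^2 ⋊ S_2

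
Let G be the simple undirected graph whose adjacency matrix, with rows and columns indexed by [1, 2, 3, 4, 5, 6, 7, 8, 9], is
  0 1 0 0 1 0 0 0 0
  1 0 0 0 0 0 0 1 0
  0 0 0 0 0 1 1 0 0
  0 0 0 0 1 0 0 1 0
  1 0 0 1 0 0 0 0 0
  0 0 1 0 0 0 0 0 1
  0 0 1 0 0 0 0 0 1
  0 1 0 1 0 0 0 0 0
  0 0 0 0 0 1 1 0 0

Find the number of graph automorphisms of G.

G has two connected components, {1, 2, 4, 5, 8} and {3, 6, 7, 9}; each is 2-regular, so G = C_5 ⊔ C_4. No automorphism exchanges components of different sizes, hence Aut(G) is the direct product D_4 × D_5, order 80.

80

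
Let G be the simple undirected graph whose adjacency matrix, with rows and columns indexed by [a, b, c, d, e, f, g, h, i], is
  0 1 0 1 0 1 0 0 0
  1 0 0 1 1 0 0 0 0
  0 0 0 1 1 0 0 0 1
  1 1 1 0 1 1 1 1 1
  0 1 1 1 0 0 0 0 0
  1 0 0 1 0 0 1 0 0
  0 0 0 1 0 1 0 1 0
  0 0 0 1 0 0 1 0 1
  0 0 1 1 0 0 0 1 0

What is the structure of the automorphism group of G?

Vertex d is the unique vertex of degree 8; the remaining 8 vertices each have degree 3 and induce a cycle, so G is the wheel on 9 vertices with hub d. With the hub fixed, the remaining symmetry is that of the rim cycle C_8, giving the dihedral group D_8.

D_8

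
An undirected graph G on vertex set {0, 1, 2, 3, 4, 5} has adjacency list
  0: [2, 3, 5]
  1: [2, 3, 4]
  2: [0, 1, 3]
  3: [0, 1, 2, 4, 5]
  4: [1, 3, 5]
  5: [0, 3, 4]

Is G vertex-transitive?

No

Vertex 3 is the only vertex of degree 5, so every automorphism fixes it; G is not vertex-transitive.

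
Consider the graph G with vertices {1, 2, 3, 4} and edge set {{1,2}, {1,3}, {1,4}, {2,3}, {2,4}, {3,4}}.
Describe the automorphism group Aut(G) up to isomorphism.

All 4 vertices are pairwise adjacent: G = K_4. Any permutation of the 4 vertices preserves K_4, so Aut(K_4) = S_4 of order 4! = 24.

the symmetric group on 4 letters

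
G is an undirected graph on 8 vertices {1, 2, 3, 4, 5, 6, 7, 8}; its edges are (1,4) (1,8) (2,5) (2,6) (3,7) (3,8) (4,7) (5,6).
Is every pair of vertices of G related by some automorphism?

G has two connected components, {1, 3, 4, 7, 8} and {2, 5, 6}; each is 2-regular, so G = C_5 ⊔ C_3. The orbit of 1 under Aut(G) is {1, 3, 4, 7, 8}, which does not contain 2, so G is not vertex-transitive.

No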